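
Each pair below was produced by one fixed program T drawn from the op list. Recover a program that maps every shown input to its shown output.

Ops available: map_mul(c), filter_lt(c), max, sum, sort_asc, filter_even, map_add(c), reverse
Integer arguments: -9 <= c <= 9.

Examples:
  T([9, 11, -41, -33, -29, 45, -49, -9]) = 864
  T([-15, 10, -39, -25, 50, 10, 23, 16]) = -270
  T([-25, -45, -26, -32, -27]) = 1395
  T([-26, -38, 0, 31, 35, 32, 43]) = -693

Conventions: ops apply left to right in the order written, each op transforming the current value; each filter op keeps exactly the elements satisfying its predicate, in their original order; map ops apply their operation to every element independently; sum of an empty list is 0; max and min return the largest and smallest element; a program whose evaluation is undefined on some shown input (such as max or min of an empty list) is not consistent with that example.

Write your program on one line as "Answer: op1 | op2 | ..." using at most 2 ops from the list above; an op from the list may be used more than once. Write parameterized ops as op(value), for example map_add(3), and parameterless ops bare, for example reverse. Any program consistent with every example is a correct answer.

map_mul(-9) | sum

Check, running the answer program on each example:
  [9, 11, -41, -33, -29, 45, -49, -9] -> [-81, -99, 369, 297, 261, -405, 441, 81] -> 864
  [-15, 10, -39, -25, 50, 10, 23, 16] -> [135, -90, 351, 225, -450, -90, -207, -144] -> -270
  [-25, -45, -26, -32, -27] -> [225, 405, 234, 288, 243] -> 1395
  [-26, -38, 0, 31, 35, 32, 43] -> [234, 342, 0, -279, -315, -288, -387] -> -693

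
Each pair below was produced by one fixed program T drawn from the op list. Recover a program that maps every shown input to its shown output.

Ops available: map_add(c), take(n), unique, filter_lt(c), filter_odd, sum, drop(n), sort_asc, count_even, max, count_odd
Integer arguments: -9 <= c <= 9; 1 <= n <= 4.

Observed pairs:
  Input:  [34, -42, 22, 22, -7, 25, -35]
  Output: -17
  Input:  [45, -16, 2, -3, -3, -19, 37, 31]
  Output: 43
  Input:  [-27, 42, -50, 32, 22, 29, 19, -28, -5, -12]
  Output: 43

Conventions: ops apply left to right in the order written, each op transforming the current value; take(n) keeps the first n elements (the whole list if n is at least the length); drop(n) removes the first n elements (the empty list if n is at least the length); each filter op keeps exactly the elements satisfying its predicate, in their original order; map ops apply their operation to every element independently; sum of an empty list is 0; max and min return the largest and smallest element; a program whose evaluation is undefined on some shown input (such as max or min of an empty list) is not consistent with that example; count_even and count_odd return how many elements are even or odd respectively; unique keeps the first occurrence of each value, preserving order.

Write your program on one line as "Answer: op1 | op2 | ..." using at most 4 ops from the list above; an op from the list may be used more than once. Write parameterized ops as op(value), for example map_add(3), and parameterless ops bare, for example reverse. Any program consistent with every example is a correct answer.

drop(1) | sort_asc | filter_odd | sum

Check, running the answer program on each example:
  [34, -42, 22, 22, -7, 25, -35] -> [-42, 22, 22, -7, 25, -35] -> [-42, -35, -7, 22, 22, 25] -> [-35, -7, 25] -> -17
  [45, -16, 2, -3, -3, -19, 37, 31] -> [-16, 2, -3, -3, -19, 37, 31] -> [-19, -16, -3, -3, 2, 31, 37] -> [-19, -3, -3, 31, 37] -> 43
  [-27, 42, -50, 32, 22, 29, 19, -28, -5, -12] -> [42, -50, 32, 22, 29, 19, -28, -5, -12] -> [-50, -28, -12, -5, 19, 22, 29, 32, 42] -> [-5, 19, 29] -> 43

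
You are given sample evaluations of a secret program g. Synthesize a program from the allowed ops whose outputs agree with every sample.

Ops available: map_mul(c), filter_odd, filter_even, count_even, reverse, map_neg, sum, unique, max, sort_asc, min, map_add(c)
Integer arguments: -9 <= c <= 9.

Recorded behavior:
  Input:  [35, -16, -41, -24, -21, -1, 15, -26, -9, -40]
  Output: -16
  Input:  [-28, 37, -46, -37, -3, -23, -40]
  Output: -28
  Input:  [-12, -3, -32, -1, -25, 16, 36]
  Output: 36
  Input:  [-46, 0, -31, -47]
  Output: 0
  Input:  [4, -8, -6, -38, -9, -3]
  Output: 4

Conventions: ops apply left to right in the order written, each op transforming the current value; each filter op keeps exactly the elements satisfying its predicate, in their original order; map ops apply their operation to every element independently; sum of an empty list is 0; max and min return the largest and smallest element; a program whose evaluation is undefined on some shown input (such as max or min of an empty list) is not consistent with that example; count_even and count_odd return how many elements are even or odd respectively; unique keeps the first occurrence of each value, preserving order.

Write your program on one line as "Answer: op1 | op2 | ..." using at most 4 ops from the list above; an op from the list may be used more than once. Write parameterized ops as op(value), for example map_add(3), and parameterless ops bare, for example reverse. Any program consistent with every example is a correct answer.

reverse | filter_even | max

Check, running the answer program on each example:
  [35, -16, -41, -24, -21, -1, 15, -26, -9, -40] -> [-40, -9, -26, 15, -1, -21, -24, -41, -16, 35] -> [-40, -26, -24, -16] -> -16
  [-28, 37, -46, -37, -3, -23, -40] -> [-40, -23, -3, -37, -46, 37, -28] -> [-40, -46, -28] -> -28
  [-12, -3, -32, -1, -25, 16, 36] -> [36, 16, -25, -1, -32, -3, -12] -> [36, 16, -32, -12] -> 36
  [-46, 0, -31, -47] -> [-47, -31, 0, -46] -> [0, -46] -> 0
  [4, -8, -6, -38, -9, -3] -> [-3, -9, -38, -6, -8, 4] -> [-38, -6, -8, 4] -> 4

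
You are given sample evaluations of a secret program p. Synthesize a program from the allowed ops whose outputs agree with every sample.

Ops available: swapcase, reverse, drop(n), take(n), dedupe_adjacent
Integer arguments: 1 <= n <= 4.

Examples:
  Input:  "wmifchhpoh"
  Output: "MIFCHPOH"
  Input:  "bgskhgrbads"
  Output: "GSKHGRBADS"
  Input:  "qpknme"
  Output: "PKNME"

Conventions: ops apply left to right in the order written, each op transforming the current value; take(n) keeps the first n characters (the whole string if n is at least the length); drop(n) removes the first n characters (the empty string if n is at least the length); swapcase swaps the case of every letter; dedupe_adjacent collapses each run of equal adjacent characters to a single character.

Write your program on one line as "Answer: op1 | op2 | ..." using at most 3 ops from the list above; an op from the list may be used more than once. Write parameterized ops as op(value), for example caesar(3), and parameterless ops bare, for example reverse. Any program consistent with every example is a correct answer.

dedupe_adjacent | swapcase | drop(1)

Check, running the answer program on each example:
  "wmifchhpoh" -> "wmifchpoh" -> "WMIFCHPOH" -> "MIFCHPOH"
  "bgskhgrbads" -> "bgskhgrbads" -> "BGSKHGRBADS" -> "GSKHGRBADS"
  "qpknme" -> "qpknme" -> "QPKNME" -> "PKNME"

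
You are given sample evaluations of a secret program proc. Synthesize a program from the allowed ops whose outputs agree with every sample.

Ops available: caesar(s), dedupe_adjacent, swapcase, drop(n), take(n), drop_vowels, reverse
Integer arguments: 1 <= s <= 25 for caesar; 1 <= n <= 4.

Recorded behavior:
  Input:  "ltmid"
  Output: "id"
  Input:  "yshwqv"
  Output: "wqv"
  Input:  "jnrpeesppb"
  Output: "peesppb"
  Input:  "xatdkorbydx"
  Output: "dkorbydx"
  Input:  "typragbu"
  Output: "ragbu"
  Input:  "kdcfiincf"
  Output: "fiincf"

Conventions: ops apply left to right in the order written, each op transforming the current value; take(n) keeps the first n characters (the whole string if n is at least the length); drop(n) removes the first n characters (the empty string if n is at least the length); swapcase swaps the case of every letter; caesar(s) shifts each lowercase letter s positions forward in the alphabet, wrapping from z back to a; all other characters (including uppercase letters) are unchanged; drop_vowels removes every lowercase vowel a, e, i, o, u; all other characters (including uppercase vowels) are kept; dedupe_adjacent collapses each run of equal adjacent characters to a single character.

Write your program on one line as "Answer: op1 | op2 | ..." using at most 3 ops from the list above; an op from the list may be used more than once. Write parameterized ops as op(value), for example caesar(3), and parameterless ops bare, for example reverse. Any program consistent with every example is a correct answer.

swapcase | drop(3) | swapcase

Check, running the answer program on each example:
  "ltmid" -> "LTMID" -> "ID" -> "id"
  "yshwqv" -> "YSHWQV" -> "WQV" -> "wqv"
  "jnrpeesppb" -> "JNRPEESPPB" -> "PEESPPB" -> "peesppb"
  "xatdkorbydx" -> "XATDKORBYDX" -> "DKORBYDX" -> "dkorbydx"
  "typragbu" -> "TYPRAGBU" -> "RAGBU" -> "ragbu"
  "kdcfiincf" -> "KDCFIINCF" -> "FIINCF" -> "fiincf"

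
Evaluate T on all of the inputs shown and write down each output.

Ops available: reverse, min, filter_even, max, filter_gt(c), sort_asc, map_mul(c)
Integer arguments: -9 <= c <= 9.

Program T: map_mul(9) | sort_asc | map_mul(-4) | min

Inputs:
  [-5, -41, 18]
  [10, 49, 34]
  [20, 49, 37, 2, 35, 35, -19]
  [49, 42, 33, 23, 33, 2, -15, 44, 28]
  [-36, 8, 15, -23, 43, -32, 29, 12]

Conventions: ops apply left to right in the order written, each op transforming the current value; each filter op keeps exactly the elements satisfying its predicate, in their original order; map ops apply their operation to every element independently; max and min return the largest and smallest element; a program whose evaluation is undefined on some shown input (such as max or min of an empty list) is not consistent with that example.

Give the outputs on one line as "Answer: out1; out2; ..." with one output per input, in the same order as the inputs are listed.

Execution, op by op:
  [-5, -41, 18] -> [-45, -369, 162] -> [-369, -45, 162] -> [1476, 180, -648] -> -648
  [10, 49, 34] -> [90, 441, 306] -> [90, 306, 441] -> [-360, -1224, -1764] -> -1764
  [20, 49, 37, 2, 35, 35, -19] -> [180, 441, 333, 18, 315, 315, -171] -> [-171, 18, 180, 315, 315, 333, 441] -> [684, -72, -720, -1260, -1260, -1332, -1764] -> -1764
  [49, 42, 33, 23, 33, 2, -15, 44, 28] -> [441, 378, 297, 207, 297, 18, -135, 396, 252] -> [-135, 18, 207, 252, 297, 297, 378, 396, 441] -> [540, -72, -828, -1008, -1188, -1188, -1512, -1584, -1764] -> -1764
  [-36, 8, 15, -23, 43, -32, 29, 12] -> [-324, 72, 135, -207, 387, -288, 261, 108] -> [-324, -288, -207, 72, 108, 135, 261, 387] -> [1296, 1152, 828, -288, -432, -540, -1044, -1548] -> -1548

-648; -1764; -1764; -1764; -1548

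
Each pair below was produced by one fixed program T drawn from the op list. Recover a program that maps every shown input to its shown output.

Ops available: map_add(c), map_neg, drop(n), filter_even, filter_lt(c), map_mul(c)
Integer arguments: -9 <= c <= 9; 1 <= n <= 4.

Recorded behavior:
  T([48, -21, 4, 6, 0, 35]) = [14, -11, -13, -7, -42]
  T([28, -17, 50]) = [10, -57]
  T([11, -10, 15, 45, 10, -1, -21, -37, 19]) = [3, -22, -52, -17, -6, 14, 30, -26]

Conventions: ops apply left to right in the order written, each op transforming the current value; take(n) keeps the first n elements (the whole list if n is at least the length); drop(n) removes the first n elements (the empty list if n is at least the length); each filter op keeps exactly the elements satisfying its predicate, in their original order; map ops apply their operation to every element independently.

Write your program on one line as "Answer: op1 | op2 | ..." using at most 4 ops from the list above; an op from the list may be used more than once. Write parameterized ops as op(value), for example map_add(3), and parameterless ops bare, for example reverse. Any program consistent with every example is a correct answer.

map_add(8) | drop(1) | map_add(-1) | map_neg

Check, running the answer program on each example:
  [48, -21, 4, 6, 0, 35] -> [56, -13, 12, 14, 8, 43] -> [-13, 12, 14, 8, 43] -> [-14, 11, 13, 7, 42] -> [14, -11, -13, -7, -42]
  [28, -17, 50] -> [36, -9, 58] -> [-9, 58] -> [-10, 57] -> [10, -57]
  [11, -10, 15, 45, 10, -1, -21, -37, 19] -> [19, -2, 23, 53, 18, 7, -13, -29, 27] -> [-2, 23, 53, 18, 7, -13, -29, 27] -> [-3, 22, 52, 17, 6, -14, -30, 26] -> [3, -22, -52, -17, -6, 14, 30, -26]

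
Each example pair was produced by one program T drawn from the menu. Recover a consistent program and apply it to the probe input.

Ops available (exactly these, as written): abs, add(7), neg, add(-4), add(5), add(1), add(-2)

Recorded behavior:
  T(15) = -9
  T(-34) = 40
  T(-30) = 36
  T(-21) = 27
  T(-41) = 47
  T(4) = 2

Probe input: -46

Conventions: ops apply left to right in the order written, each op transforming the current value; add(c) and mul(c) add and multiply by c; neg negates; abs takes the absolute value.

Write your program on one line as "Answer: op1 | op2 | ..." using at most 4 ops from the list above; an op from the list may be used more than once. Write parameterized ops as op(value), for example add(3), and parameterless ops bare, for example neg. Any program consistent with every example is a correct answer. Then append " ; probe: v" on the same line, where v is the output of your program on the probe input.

add(-4) | add(-2) | neg ; probe: 52

Check, running the answer program on each example:
  15 -> 11 -> 9 -> -9
  -34 -> -38 -> -40 -> 40
  -30 -> -34 -> -36 -> 36
  -21 -> -25 -> -27 -> 27
  -41 -> -45 -> -47 -> 47
  4 -> 0 -> -2 -> 2
  probe: -46 -> -50 -> -52 -> 52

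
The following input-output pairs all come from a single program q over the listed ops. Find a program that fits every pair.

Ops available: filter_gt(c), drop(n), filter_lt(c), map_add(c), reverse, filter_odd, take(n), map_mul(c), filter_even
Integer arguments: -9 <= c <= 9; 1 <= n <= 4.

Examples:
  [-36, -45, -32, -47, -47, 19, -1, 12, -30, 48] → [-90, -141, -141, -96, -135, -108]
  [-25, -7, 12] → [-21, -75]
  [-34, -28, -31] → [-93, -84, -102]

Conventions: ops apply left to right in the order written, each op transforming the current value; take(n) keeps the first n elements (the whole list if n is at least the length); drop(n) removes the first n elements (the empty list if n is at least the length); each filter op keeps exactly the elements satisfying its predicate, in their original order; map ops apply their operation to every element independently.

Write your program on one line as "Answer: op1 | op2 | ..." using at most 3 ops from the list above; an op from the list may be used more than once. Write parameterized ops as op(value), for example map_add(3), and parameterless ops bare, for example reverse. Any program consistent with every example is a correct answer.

filter_lt(-5) | reverse | map_mul(3)

Check, running the answer program on each example:
  [-36, -45, -32, -47, -47, 19, -1, 12, -30, 48] -> [-36, -45, -32, -47, -47, -30] -> [-30, -47, -47, -32, -45, -36] -> [-90, -141, -141, -96, -135, -108]
  [-25, -7, 12] -> [-25, -7] -> [-7, -25] -> [-21, -75]
  [-34, -28, -31] -> [-34, -28, -31] -> [-31, -28, -34] -> [-93, -84, -102]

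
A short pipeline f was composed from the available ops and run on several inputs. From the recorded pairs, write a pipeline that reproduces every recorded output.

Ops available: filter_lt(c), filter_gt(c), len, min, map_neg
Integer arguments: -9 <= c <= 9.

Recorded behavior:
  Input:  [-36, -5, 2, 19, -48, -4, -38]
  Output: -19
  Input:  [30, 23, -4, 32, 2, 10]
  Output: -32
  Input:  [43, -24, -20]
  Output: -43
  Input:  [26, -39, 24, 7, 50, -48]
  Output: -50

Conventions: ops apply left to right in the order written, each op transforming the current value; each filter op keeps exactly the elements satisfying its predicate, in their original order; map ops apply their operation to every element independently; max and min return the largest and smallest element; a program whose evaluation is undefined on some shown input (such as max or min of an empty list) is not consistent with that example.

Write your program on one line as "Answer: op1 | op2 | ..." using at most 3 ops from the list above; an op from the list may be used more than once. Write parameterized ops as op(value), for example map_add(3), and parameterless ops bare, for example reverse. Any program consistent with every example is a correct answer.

map_neg | min

Check, running the answer program on each example:
  [-36, -5, 2, 19, -48, -4, -38] -> [36, 5, -2, -19, 48, 4, 38] -> -19
  [30, 23, -4, 32, 2, 10] -> [-30, -23, 4, -32, -2, -10] -> -32
  [43, -24, -20] -> [-43, 24, 20] -> -43
  [26, -39, 24, 7, 50, -48] -> [-26, 39, -24, -7, -50, 48] -> -50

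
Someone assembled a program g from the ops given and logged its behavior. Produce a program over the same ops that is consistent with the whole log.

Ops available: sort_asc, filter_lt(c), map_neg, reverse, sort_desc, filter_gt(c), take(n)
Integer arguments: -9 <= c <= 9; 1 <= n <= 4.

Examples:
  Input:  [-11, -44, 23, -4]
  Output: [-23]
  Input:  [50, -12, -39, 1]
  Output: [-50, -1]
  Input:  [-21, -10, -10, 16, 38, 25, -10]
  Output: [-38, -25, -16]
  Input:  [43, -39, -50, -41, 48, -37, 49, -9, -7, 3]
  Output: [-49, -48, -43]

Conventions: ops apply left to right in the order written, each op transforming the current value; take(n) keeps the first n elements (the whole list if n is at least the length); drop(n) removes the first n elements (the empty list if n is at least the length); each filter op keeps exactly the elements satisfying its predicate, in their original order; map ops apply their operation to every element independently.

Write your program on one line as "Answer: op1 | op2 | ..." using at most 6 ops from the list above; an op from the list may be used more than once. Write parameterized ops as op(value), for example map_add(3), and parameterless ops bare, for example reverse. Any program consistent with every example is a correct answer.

filter_gt(-1) | map_neg | sort_desc | sort_asc | take(3)

Check, running the answer program on each example:
  [-11, -44, 23, -4] -> [23] -> [-23] -> [-23] -> [-23] -> [-23]
  [50, -12, -39, 1] -> [50, 1] -> [-50, -1] -> [-1, -50] -> [-50, -1] -> [-50, -1]
  [-21, -10, -10, 16, 38, 25, -10] -> [16, 38, 25] -> [-16, -38, -25] -> [-16, -25, -38] -> [-38, -25, -16] -> [-38, -25, -16]
  [43, -39, -50, -41, 48, -37, 49, -9, -7, 3] -> [43, 48, 49, 3] -> [-43, -48, -49, -3] -> [-3, -43, -48, -49] -> [-49, -48, -43, -3] -> [-49, -48, -43]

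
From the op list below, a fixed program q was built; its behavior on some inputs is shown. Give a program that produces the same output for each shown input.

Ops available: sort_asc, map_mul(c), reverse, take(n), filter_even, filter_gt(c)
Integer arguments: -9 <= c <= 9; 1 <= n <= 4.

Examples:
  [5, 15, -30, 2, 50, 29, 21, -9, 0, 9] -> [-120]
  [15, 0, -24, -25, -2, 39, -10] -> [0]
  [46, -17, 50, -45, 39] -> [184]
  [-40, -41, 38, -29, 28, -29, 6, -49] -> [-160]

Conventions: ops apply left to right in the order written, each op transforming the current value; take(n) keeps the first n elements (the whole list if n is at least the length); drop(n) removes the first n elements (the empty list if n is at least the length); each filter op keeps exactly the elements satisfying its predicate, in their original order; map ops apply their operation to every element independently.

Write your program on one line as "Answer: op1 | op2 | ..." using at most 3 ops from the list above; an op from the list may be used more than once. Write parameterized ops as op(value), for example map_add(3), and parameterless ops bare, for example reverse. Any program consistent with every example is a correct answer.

filter_even | map_mul(4) | take(1)

Check, running the answer program on each example:
  [5, 15, -30, 2, 50, 29, 21, -9, 0, 9] -> [-30, 2, 50, 0] -> [-120, 8, 200, 0] -> [-120]
  [15, 0, -24, -25, -2, 39, -10] -> [0, -24, -2, -10] -> [0, -96, -8, -40] -> [0]
  [46, -17, 50, -45, 39] -> [46, 50] -> [184, 200] -> [184]
  [-40, -41, 38, -29, 28, -29, 6, -49] -> [-40, 38, 28, 6] -> [-160, 152, 112, 24] -> [-160]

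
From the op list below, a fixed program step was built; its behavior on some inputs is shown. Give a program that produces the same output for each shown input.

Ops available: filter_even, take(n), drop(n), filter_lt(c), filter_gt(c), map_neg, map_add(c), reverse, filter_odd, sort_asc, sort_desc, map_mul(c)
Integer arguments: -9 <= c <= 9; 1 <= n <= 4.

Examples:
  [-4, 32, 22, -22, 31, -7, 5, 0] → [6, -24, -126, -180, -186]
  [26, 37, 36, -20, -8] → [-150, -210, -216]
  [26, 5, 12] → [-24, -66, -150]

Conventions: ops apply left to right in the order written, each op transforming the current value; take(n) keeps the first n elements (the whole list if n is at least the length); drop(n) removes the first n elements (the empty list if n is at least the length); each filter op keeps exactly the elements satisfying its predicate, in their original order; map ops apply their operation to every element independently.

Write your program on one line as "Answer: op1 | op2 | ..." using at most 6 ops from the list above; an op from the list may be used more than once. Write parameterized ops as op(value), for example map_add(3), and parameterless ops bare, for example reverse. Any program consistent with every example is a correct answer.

map_add(-1) | map_neg | sort_desc | map_mul(6) | filter_lt(8)

Check, running the answer program on each example:
  [-4, 32, 22, -22, 31, -7, 5, 0] -> [-5, 31, 21, -23, 30, -8, 4, -1] -> [5, -31, -21, 23, -30, 8, -4, 1] -> [23, 8, 5, 1, -4, -21, -30, -31] -> [138, 48, 30, 6, -24, -126, -180, -186] -> [6, -24, -126, -180, -186]
  [26, 37, 36, -20, -8] -> [25, 36, 35, -21, -9] -> [-25, -36, -35, 21, 9] -> [21, 9, -25, -35, -36] -> [126, 54, -150, -210, -216] -> [-150, -210, -216]
  [26, 5, 12] -> [25, 4, 11] -> [-25, -4, -11] -> [-4, -11, -25] -> [-24, -66, -150] -> [-24, -66, -150]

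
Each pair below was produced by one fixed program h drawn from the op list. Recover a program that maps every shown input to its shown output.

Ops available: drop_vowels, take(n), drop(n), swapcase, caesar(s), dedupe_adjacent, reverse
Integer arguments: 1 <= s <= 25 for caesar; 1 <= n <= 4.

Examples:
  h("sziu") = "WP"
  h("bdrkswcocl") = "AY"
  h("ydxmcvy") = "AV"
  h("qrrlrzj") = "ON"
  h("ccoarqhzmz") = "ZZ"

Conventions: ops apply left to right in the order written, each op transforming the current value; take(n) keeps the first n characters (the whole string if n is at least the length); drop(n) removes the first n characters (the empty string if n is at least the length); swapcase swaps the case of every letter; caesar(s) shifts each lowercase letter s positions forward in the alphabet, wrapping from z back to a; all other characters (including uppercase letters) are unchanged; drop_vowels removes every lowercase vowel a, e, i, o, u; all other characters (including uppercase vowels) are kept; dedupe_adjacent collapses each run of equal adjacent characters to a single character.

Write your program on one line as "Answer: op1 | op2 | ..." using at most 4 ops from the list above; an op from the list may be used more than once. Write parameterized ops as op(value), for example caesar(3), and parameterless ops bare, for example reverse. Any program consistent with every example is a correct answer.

take(2) | reverse | caesar(23) | swapcase

Check, running the answer program on each example:
  "sziu" -> "sz" -> "zs" -> "wp" -> "WP"
  "bdrkswcocl" -> "bd" -> "db" -> "ay" -> "AY"
  "ydxmcvy" -> "yd" -> "dy" -> "av" -> "AV"
  "qrrlrzj" -> "qr" -> "rq" -> "on" -> "ON"
  "ccoarqhzmz" -> "cc" -> "cc" -> "zz" -> "ZZ"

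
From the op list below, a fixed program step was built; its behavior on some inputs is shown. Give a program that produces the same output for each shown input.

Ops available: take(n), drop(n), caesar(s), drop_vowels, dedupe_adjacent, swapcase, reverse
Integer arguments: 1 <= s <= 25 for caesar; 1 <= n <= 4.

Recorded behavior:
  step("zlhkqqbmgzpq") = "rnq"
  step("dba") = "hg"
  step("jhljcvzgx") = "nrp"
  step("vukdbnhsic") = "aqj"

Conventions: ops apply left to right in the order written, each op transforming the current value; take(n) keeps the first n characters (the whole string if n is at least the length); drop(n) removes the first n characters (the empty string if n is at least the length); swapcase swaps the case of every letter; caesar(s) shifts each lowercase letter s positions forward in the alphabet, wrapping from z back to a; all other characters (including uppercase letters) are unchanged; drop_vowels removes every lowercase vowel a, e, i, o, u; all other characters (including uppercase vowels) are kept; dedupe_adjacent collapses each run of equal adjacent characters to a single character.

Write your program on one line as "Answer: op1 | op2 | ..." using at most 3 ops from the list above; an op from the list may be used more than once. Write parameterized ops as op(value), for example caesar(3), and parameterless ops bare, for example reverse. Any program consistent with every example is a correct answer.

caesar(6) | drop(1) | take(3)

Check, running the answer program on each example:
  "zlhkqqbmgzpq" -> "frnqwwhsmfvw" -> "rnqwwhsmfvw" -> "rnq"
  "dba" -> "jhg" -> "hg" -> "hg"
  "jhljcvzgx" -> "pnrpibfmd" -> "nrpibfmd" -> "nrp"
  "vukdbnhsic" -> "baqjhtnyoi" -> "aqjhtnyoi" -> "aqj"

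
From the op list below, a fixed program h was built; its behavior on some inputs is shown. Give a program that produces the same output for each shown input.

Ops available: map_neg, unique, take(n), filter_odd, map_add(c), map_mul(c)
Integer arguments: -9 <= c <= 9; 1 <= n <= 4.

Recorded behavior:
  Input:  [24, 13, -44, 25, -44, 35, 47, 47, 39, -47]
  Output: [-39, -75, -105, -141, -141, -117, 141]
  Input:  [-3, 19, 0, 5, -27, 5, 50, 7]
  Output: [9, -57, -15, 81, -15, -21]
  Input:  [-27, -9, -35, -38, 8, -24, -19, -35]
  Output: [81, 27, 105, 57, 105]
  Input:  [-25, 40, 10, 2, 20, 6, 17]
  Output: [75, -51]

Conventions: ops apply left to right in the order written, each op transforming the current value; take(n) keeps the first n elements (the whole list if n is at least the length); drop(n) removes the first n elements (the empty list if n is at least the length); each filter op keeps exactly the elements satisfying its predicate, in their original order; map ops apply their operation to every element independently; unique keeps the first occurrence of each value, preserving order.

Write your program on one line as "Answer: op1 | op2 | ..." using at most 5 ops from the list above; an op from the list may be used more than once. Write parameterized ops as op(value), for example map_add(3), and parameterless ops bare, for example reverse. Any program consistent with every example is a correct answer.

map_neg | filter_odd | map_mul(-3) | map_neg

Check, running the answer program on each example:
  [24, 13, -44, 25, -44, 35, 47, 47, 39, -47] -> [-24, -13, 44, -25, 44, -35, -47, -47, -39, 47] -> [-13, -25, -35, -47, -47, -39, 47] -> [39, 75, 105, 141, 141, 117, -141] -> [-39, -75, -105, -141, -141, -117, 141]
  [-3, 19, 0, 5, -27, 5, 50, 7] -> [3, -19, 0, -5, 27, -5, -50, -7] -> [3, -19, -5, 27, -5, -7] -> [-9, 57, 15, -81, 15, 21] -> [9, -57, -15, 81, -15, -21]
  [-27, -9, -35, -38, 8, -24, -19, -35] -> [27, 9, 35, 38, -8, 24, 19, 35] -> [27, 9, 35, 19, 35] -> [-81, -27, -105, -57, -105] -> [81, 27, 105, 57, 105]
  [-25, 40, 10, 2, 20, 6, 17] -> [25, -40, -10, -2, -20, -6, -17] -> [25, -17] -> [-75, 51] -> [75, -51]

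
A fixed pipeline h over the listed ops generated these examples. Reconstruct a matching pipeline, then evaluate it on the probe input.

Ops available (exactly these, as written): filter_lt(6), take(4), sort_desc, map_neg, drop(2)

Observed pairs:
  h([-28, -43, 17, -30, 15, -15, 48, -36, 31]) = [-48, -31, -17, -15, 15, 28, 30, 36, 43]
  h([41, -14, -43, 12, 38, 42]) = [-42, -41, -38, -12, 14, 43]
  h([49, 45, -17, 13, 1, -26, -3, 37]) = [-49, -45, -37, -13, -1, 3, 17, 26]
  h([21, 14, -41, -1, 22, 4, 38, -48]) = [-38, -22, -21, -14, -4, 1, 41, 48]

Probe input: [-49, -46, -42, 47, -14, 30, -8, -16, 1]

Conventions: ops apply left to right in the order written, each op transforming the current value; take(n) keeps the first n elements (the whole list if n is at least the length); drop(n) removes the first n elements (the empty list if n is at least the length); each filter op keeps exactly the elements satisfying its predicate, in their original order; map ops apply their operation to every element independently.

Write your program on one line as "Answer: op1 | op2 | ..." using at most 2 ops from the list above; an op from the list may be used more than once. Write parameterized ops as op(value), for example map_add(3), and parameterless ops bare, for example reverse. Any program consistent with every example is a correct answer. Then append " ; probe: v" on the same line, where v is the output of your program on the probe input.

sort_desc | map_neg ; probe: [-47, -30, -1, 8, 14, 16, 42, 46, 49]

Check, running the answer program on each example:
  [-28, -43, 17, -30, 15, -15, 48, -36, 31] -> [48, 31, 17, 15, -15, -28, -30, -36, -43] -> [-48, -31, -17, -15, 15, 28, 30, 36, 43]
  [41, -14, -43, 12, 38, 42] -> [42, 41, 38, 12, -14, -43] -> [-42, -41, -38, -12, 14, 43]
  [49, 45, -17, 13, 1, -26, -3, 37] -> [49, 45, 37, 13, 1, -3, -17, -26] -> [-49, -45, -37, -13, -1, 3, 17, 26]
  [21, 14, -41, -1, 22, 4, 38, -48] -> [38, 22, 21, 14, 4, -1, -41, -48] -> [-38, -22, -21, -14, -4, 1, 41, 48]
  probe: [-49, -46, -42, 47, -14, 30, -8, -16, 1] -> [47, 30, 1, -8, -14, -16, -42, -46, -49] -> [-47, -30, -1, 8, 14, 16, 42, 46, 49]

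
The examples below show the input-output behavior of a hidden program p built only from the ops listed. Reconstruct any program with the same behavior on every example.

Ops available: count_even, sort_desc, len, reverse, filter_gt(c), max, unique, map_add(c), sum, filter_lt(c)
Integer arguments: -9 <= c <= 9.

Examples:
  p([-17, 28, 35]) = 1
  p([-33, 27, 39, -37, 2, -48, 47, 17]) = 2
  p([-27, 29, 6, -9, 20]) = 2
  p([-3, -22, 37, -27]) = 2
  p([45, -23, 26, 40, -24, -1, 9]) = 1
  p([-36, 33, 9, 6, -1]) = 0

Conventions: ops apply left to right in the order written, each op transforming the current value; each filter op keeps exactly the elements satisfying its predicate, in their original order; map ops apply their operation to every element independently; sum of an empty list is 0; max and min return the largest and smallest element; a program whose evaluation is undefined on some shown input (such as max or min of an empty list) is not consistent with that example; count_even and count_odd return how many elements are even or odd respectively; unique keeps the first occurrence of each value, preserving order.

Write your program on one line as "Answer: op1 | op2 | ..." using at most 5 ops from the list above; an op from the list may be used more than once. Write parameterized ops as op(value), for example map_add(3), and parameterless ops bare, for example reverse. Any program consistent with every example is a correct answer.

filter_lt(2) | map_add(5) | filter_lt(4) | count_even

Check, running the answer program on each example:
  [-17, 28, 35] -> [-17] -> [-12] -> [-12] -> 1
  [-33, 27, 39, -37, 2, -48, 47, 17] -> [-33, -37, -48] -> [-28, -32, -43] -> [-28, -32, -43] -> 2
  [-27, 29, 6, -9, 20] -> [-27, -9] -> [-22, -4] -> [-22, -4] -> 2
  [-3, -22, 37, -27] -> [-3, -22, -27] -> [2, -17, -22] -> [2, -17, -22] -> 2
  [45, -23, 26, 40, -24, -1, 9] -> [-23, -24, -1] -> [-18, -19, 4] -> [-18, -19] -> 1
  [-36, 33, 9, 6, -1] -> [-36, -1] -> [-31, 4] -> [-31] -> 0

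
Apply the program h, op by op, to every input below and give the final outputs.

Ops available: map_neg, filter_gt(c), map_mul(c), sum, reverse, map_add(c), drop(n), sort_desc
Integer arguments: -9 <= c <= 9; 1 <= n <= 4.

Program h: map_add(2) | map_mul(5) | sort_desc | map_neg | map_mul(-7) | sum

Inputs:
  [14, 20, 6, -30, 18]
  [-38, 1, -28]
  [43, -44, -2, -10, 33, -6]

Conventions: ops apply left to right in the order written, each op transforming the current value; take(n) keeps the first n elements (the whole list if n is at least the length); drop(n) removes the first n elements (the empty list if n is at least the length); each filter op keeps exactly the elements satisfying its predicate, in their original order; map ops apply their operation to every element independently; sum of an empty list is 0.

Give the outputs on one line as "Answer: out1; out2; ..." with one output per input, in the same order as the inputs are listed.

Execution, op by op:
  [14, 20, 6, -30, 18] -> [16, 22, 8, -28, 20] -> [80, 110, 40, -140, 100] -> [110, 100, 80, 40, -140] -> [-110, -100, -80, -40, 140] -> [770, 700, 560, 280, -980] -> 1330
  [-38, 1, -28] -> [-36, 3, -26] -> [-180, 15, -130] -> [15, -130, -180] -> [-15, 130, 180] -> [105, -910, -1260] -> -2065
  [43, -44, -2, -10, 33, -6] -> [45, -42, 0, -8, 35, -4] -> [225, -210, 0, -40, 175, -20] -> [225, 175, 0, -20, -40, -210] -> [-225, -175, 0, 20, 40, 210] -> [1575, 1225, 0, -140, -280, -1470] -> 910

1330; -2065; 910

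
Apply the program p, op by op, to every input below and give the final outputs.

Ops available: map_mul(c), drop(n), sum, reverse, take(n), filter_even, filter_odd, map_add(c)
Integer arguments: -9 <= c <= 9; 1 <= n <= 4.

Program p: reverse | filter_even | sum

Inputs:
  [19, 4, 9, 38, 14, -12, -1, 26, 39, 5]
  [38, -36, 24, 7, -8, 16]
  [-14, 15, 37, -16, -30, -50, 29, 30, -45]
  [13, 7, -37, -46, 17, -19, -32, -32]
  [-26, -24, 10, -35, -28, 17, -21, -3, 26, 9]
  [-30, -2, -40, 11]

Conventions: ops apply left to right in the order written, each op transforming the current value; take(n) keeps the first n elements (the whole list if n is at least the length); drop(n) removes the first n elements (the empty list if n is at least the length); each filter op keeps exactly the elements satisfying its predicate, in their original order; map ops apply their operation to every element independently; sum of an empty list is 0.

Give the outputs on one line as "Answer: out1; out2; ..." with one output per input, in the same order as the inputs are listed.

Execution, op by op:
  [19, 4, 9, 38, 14, -12, -1, 26, 39, 5] -> [5, 39, 26, -1, -12, 14, 38, 9, 4, 19] -> [26, -12, 14, 38, 4] -> 70
  [38, -36, 24, 7, -8, 16] -> [16, -8, 7, 24, -36, 38] -> [16, -8, 24, -36, 38] -> 34
  [-14, 15, 37, -16, -30, -50, 29, 30, -45] -> [-45, 30, 29, -50, -30, -16, 37, 15, -14] -> [30, -50, -30, -16, -14] -> -80
  [13, 7, -37, -46, 17, -19, -32, -32] -> [-32, -32, -19, 17, -46, -37, 7, 13] -> [-32, -32, -46] -> -110
  [-26, -24, 10, -35, -28, 17, -21, -3, 26, 9] -> [9, 26, -3, -21, 17, -28, -35, 10, -24, -26] -> [26, -28, 10, -24, -26] -> -42
  [-30, -2, -40, 11] -> [11, -40, -2, -30] -> [-40, -2, -30] -> -72

70; 34; -80; -110; -42; -72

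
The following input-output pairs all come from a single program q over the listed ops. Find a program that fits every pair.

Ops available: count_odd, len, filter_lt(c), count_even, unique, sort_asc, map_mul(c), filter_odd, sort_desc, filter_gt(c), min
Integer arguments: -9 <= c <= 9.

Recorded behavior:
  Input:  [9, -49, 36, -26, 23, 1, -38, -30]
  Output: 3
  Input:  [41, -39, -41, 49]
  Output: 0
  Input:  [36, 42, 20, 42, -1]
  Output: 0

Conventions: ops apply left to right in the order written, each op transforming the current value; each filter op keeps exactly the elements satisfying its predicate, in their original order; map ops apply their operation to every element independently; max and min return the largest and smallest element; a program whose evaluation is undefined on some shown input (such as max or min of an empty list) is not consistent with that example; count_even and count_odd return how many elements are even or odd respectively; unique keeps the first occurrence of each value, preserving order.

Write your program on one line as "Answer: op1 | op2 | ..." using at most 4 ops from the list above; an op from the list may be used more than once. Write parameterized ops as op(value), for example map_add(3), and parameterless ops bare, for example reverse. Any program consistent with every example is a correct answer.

sort_asc | filter_lt(3) | filter_lt(-5) | count_even

Check, running the answer program on each example:
  [9, -49, 36, -26, 23, 1, -38, -30] -> [-49, -38, -30, -26, 1, 9, 23, 36] -> [-49, -38, -30, -26, 1] -> [-49, -38, -30, -26] -> 3
  [41, -39, -41, 49] -> [-41, -39, 41, 49] -> [-41, -39] -> [-41, -39] -> 0
  [36, 42, 20, 42, -1] -> [-1, 20, 36, 42, 42] -> [-1] -> [] -> 0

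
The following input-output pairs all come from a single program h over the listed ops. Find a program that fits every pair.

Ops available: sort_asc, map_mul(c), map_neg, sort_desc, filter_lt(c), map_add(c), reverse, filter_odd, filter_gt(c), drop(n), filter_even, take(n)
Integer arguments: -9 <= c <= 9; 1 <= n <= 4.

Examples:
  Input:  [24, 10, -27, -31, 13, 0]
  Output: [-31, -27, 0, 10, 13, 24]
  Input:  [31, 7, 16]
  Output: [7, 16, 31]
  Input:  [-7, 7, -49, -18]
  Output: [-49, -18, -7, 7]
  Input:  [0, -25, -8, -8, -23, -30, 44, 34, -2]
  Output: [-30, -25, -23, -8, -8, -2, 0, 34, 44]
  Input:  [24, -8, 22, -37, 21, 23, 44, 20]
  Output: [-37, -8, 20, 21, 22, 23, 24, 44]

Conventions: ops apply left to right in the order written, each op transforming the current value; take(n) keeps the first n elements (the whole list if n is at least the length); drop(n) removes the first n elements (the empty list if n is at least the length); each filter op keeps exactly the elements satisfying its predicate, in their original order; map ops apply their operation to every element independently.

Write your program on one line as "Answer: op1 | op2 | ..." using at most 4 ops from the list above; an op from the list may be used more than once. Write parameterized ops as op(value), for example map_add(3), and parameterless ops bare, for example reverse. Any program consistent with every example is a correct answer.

sort_desc | map_neg | reverse | map_neg

Check, running the answer program on each example:
  [24, 10, -27, -31, 13, 0] -> [24, 13, 10, 0, -27, -31] -> [-24, -13, -10, 0, 27, 31] -> [31, 27, 0, -10, -13, -24] -> [-31, -27, 0, 10, 13, 24]
  [31, 7, 16] -> [31, 16, 7] -> [-31, -16, -7] -> [-7, -16, -31] -> [7, 16, 31]
  [-7, 7, -49, -18] -> [7, -7, -18, -49] -> [-7, 7, 18, 49] -> [49, 18, 7, -7] -> [-49, -18, -7, 7]
  [0, -25, -8, -8, -23, -30, 44, 34, -2] -> [44, 34, 0, -2, -8, -8, -23, -25, -30] -> [-44, -34, 0, 2, 8, 8, 23, 25, 30] -> [30, 25, 23, 8, 8, 2, 0, -34, -44] -> [-30, -25, -23, -8, -8, -2, 0, 34, 44]
  [24, -8, 22, -37, 21, 23, 44, 20] -> [44, 24, 23, 22, 21, 20, -8, -37] -> [-44, -24, -23, -22, -21, -20, 8, 37] -> [37, 8, -20, -21, -22, -23, -24, -44] -> [-37, -8, 20, 21, 22, 23, 24, 44]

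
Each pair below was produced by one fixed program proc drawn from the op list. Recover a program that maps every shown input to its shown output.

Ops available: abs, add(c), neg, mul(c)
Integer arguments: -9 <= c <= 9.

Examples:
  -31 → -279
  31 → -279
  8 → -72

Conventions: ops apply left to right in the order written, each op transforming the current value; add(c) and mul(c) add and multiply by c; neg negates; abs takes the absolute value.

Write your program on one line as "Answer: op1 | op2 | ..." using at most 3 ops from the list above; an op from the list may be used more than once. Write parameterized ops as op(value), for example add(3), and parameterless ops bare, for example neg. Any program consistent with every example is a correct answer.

neg | abs | mul(-9)

Check, running the answer program on each example:
  -31 -> 31 -> 31 -> -279
  31 -> -31 -> 31 -> -279
  8 -> -8 -> 8 -> -72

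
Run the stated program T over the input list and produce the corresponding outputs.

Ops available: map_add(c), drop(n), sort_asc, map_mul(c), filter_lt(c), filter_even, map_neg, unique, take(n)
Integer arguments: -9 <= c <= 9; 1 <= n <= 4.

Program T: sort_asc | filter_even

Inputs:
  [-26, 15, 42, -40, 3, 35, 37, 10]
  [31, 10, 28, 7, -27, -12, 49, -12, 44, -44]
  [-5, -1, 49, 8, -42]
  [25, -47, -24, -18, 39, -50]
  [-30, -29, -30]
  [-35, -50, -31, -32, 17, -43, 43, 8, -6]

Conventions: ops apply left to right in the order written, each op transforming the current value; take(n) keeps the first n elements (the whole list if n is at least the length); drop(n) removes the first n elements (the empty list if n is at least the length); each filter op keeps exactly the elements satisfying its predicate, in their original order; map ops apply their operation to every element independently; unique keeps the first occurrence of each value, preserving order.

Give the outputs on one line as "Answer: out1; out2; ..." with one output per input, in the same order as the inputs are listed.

[-40, -26, 10, 42]; [-44, -12, -12, 10, 28, 44]; [-42, 8]; [-50, -24, -18]; [-30, -30]; [-50, -32, -6, 8]

Execution, op by op:
  [-26, 15, 42, -40, 3, 35, 37, 10] -> [-40, -26, 3, 10, 15, 35, 37, 42] -> [-40, -26, 10, 42]
  [31, 10, 28, 7, -27, -12, 49, -12, 44, -44] -> [-44, -27, -12, -12, 7, 10, 28, 31, 44, 49] -> [-44, -12, -12, 10, 28, 44]
  [-5, -1, 49, 8, -42] -> [-42, -5, -1, 8, 49] -> [-42, 8]
  [25, -47, -24, -18, 39, -50] -> [-50, -47, -24, -18, 25, 39] -> [-50, -24, -18]
  [-30, -29, -30] -> [-30, -30, -29] -> [-30, -30]
  [-35, -50, -31, -32, 17, -43, 43, 8, -6] -> [-50, -43, -35, -32, -31, -6, 8, 17, 43] -> [-50, -32, -6, 8]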